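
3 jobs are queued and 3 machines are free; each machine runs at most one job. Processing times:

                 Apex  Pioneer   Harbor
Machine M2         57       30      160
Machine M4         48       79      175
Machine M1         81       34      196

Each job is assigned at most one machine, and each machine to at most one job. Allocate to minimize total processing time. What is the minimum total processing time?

This is the linear assignment problem.
Optimal: Apex→Machine M4 (48 min), Pioneer→Machine M1 (34 min), Harbor→Machine M2 (160 min) — total 48+34+160 = 242 min.
Swapping Apex↔Pioneer (Apex→Machine M1 81 min, Pioneer→Machine M4 79 min) adds 78.
Checked against all permutations: 242 min is optimal.

Minimum total: 242 min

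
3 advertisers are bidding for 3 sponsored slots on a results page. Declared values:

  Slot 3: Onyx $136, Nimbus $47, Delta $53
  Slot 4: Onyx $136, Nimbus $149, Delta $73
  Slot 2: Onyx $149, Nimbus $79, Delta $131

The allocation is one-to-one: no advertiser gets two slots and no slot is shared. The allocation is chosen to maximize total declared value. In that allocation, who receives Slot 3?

Onyx receives Slot 3.

Treat this as an assignment problem: match each advertiser to one slot.
Optimal: Onyx→Slot 3 ($136), Nimbus→Slot 4 ($149), Delta→Slot 2 ($131) — total 136+149+131 = $416.
Max-entry greedy (repeatedly take the single best remaining cell) gives $351, worse by 65.
Onyx's own top slot is Slot 2 ($149), but forcing Onyx→Slot 2 and reassigning the rest optimally gives only $351 — worse by 65.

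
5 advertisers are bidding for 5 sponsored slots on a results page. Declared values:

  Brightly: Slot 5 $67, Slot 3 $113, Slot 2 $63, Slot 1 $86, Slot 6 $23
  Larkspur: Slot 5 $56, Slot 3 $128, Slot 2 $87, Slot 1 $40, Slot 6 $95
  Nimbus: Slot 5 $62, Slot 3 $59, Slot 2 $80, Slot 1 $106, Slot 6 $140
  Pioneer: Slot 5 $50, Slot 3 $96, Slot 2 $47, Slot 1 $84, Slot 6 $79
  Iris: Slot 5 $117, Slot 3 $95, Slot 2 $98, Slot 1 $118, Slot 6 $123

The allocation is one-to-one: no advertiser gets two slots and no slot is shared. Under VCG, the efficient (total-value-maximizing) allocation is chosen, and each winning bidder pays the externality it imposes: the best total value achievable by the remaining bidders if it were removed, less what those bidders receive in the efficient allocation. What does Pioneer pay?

Pioneer pays $14.

Efficient allocation: Brightly→Slot 3 ($113), Larkspur→Slot 2 ($87), Nimbus→Slot 6 ($140), Pioneer→Slot 1 ($84), Iris→Slot 5 ($117); total welfare W = $541.
Pioneer receives Slot 1 at value $84, so the others get W − 84 = $457.
Without Pioneer: best allocation of the remaining 4 bidders over all 5 slots is Brightly→Slot 1 ($86), Larkspur→Slot 3 ($128), Nimbus→Slot 6 ($140), Iris→Slot 5 ($117), total $471.
VCG payment = (others' best without Pioneer) − (others' welfare with Pioneer) = 471 − 457 = $14.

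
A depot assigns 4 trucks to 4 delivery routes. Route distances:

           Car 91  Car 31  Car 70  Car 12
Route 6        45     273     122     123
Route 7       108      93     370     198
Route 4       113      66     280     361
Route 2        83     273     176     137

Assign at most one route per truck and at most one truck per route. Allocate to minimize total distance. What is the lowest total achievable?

Minimum total: 433 km

This is the linear assignment problem.
Optimal: Car 91→Route 7 (108 km), Car 31→Route 4 (66 km), Car 70→Route 6 (122 km), Car 12→Route 2 (137 km) — total 108+66+122+137 = 433 km.
Row-greedy (each truck in turn takes its cheapest remaining route) gives 485 km, worse by 52.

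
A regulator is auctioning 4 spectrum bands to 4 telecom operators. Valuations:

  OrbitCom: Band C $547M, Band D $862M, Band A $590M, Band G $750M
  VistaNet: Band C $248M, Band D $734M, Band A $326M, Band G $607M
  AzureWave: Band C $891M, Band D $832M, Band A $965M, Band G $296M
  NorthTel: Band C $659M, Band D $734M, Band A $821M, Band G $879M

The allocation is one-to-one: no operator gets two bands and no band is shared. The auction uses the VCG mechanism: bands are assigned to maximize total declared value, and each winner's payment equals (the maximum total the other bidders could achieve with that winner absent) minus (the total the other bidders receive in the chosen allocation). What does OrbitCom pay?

Efficient allocation: OrbitCom→Band G ($750M), VistaNet→Band D ($734M), AzureWave→Band C ($891M), NorthTel→Band A ($821M); total welfare W = $3196M.
OrbitCom receives Band G at value $750M, so the others get W − 750 = $2446M.
Without OrbitCom: best allocation of the remaining 3 bidders over all 4 bands is VistaNet→Band D ($734M), AzureWave→Band A ($965M), NorthTel→Band G ($879M), total $2578M.
VCG payment = (others' best without OrbitCom) − (others' welfare with OrbitCom) = 2578 − 2446 = $132M.

OrbitCom pays $132M.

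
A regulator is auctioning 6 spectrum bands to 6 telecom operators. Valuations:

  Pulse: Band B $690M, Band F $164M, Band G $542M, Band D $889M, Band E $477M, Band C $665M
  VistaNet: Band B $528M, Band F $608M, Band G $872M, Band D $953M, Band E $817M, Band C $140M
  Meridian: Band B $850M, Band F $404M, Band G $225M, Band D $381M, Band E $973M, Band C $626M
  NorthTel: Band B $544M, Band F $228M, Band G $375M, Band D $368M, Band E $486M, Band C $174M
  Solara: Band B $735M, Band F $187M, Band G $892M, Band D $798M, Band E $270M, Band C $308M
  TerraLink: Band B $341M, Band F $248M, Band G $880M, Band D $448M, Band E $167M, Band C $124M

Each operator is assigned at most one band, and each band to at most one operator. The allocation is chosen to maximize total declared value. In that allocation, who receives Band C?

This is a one-to-one assignment (maximum-weight bipartite matching).
Optimal: Pulse→Band C ($665M), VistaNet→Band F ($608M), Meridian→Band E ($973M), NorthTel→Band B ($544M), Solara→Band D ($798M), TerraLink→Band G ($880M) — total 665+608+973+544+798+880 = $4468M.
Row-greedy (each operator in turn takes its best remaining band) gives $3834M, worse by 634.
Every other assignment is strictly worse.
Pulse's own top band is Band D ($889M), but forcing Pulse→Band D and reassigning the rest optimally gives only $4259M — worse by 209.

Pulse receives Band C.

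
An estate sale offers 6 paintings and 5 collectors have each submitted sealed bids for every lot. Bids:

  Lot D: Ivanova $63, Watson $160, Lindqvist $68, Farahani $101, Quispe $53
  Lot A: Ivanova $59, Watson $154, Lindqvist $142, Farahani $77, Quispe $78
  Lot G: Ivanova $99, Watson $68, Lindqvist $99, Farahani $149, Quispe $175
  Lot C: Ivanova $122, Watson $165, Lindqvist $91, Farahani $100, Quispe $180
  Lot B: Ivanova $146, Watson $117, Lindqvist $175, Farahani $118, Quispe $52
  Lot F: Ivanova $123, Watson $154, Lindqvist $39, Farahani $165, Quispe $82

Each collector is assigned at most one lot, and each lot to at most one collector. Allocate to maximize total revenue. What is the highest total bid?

Maximum total: $797

Optimal: Ivanova→Lot C ($122), Watson→Lot D ($160), Lindqvist→Lot B ($175), Farahani→Lot F ($165), Quispe→Lot G ($175) — total 122+160+175+165+175 = $797.
Row-greedy (each collector in turn takes its best remaining lot) gives $793, worse by 4.
Swapping Farahani↔Ivanova (Farahani→Lot C $100, Ivanova→Lot F $123) loses 64.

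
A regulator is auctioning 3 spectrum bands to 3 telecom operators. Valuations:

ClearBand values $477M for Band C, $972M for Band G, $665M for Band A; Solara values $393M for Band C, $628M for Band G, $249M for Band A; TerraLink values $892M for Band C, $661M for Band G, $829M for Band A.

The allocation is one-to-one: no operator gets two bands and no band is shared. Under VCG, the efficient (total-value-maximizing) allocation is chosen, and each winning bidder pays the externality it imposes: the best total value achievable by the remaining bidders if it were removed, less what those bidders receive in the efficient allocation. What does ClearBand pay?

Efficient allocation: ClearBand→Band G ($972M), Solara→Band C ($393M), TerraLink→Band A ($829M); total welfare W = $2194M.
ClearBand receives Band G at value $972M, so the others get W − 972 = $1222M.
Without ClearBand: best allocation of the remaining 2 bidders over all 3 bands is Solara→Band G ($628M), TerraLink→Band C ($892M), total $1520M.
VCG payment = (others' best without ClearBand) − (others' welfare with ClearBand) = 1520 − 1222 = $298M.

ClearBand pays $298M.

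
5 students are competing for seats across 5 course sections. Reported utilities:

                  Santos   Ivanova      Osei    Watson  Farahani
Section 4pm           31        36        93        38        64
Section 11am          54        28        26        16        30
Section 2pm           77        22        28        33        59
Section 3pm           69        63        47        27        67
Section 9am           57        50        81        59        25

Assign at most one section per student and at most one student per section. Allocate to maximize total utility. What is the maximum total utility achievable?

Optimal: Santos→Section 11am (54 points), Ivanova→Section 3pm (63 points), Osei→Section 4pm (93 points), Watson→Section 9am (59 points), Farahani→Section 2pm (59 points) — total 54+63+93+59+59 = 328 points.
Max-entry greedy (repeatedly take the single best remaining cell) gives 324 points, worse by 4.
Swapping Watson↔Farahani (Watson→Section 2pm 33 points, Farahani→Section 9am 25 points) loses 60.
Every other assignment is strictly worse.

Max total: 328 points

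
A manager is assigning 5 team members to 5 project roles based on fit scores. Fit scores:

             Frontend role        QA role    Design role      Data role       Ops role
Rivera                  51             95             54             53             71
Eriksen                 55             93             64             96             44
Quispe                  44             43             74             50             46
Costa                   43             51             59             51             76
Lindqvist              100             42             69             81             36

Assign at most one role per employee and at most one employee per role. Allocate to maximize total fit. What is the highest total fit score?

Maximum total: 441 pts

Optimal: Rivera→QA role (95 pts), Eriksen→Data role (96 pts), Quispe→Design role (74 pts), Costa→Ops role (76 pts), Lindqvist→Frontend role (100 pts) — total 95+96+74+76+100 = 441 pts.
Next-best assignment: Rivera→QA role, Eriksen→Data role, Quispe→Ops role, Costa→Design role, Lindqvist→Frontend role = 396 pts.
Swapping Costa↔Rivera (Costa→QA role 51 pts, Rivera→Ops role 71 pts) loses 49.
Checked against all permutations: 441 pts is optimal.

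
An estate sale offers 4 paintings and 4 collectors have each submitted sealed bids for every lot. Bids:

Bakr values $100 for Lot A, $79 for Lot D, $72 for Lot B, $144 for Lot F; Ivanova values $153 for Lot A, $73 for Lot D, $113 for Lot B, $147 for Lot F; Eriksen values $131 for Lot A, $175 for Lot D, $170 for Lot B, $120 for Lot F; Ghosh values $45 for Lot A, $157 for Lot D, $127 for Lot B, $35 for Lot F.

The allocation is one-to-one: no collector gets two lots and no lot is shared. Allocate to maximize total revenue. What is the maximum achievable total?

Maximum total: $624

Treat this as an assignment problem: match each collector to one lot.
Optimal: Bakr→Lot F ($144), Ivanova→Lot A ($153), Eriksen→Lot B ($170), Ghosh→Lot D ($157) — total 144+153+170+157 = $624.
Row-greedy (each collector in turn takes its best remaining lot) gives $599, worse by 25.
Swapping Eriksen↔Ghosh (Eriksen→Lot D $175, Ghosh→Lot B $127) loses 25.
Checked against all permutations: $624 is optimal.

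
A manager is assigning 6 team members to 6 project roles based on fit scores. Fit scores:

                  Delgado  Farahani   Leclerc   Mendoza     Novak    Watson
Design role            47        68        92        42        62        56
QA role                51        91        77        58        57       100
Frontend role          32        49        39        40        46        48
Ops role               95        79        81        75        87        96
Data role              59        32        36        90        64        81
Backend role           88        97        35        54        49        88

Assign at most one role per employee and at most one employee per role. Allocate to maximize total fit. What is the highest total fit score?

Maximum total: 520 pts

This is a one-to-one assignment (maximum-weight bipartite matching).
Optimal: Delgado→Ops role (95 pts), Farahani→Backend role (97 pts), Leclerc→Design role (92 pts), Mendoza→Data role (90 pts), Novak→Frontend role (46 pts), Watson→QA role (100 pts) — total 95+97+92+90+46+100 = 520 pts.
Row-greedy (each employee in turn takes its best remaining role) gives 479 pts, worse by 41.
Swapping Mendoza↔Leclerc (Mendoza→Design role 42 pts, Leclerc→Data role 36 pts) loses 104.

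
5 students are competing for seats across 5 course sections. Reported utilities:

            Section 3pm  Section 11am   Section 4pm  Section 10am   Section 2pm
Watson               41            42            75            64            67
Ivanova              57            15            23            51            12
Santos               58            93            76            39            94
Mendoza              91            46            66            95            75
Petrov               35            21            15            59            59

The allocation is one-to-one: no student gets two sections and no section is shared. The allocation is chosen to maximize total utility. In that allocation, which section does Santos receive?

Santos receives Section 11am.

This is the linear assignment problem.
Optimal: Watson→Section 4pm (75 points), Ivanova→Section 3pm (57 points), Santos→Section 11am (93 points), Mendoza→Section 10am (95 points), Petrov→Section 2pm (59 points) — total 75+57+93+95+59 = 379 points.
Next-best assignment: Watson→Section 4pm, Ivanova→Section 10am, Santos→Section 11am, Mendoza→Section 3pm, Petrov→Section 2pm = 369 points.
Every other assignment is strictly worse.
Santos's own top section is Section 2pm (94 points), but forcing Santos→Section 2pm and reassigning the rest optimally gives only 342 points — worse by 37.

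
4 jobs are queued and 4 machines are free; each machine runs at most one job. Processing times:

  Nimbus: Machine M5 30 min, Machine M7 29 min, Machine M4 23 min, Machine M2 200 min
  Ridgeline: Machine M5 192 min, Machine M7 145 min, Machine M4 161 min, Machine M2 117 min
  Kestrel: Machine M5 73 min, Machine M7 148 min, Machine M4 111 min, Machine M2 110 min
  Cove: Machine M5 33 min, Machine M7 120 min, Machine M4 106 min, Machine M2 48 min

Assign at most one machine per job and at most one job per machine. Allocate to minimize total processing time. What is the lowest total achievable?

Minimum total: 289 min

Optimal: Nimbus→Machine M4 (23 min), Ridgeline→Machine M7 (145 min), Kestrel→Machine M5 (73 min), Cove→Machine M2 (48 min) — total 23+145+73+48 = 289 min.
Next-best assignment: Nimbus→Machine M7, Ridgeline→Machine M2, Kestrel→Machine M4, Cove→Machine M5 = 290 min.
Every other assignment is strictly worse.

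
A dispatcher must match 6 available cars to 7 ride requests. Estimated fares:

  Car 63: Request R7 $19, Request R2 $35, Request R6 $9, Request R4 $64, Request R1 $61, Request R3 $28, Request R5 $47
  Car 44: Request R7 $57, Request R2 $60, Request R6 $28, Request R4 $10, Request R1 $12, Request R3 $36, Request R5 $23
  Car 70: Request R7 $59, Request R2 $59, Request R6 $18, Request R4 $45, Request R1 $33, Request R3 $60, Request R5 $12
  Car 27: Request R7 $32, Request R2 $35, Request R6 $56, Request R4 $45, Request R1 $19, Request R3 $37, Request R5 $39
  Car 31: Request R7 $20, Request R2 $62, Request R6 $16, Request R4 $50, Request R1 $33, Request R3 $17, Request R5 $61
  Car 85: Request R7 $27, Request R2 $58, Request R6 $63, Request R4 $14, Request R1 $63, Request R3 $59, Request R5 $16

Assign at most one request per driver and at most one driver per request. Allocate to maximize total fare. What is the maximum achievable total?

This is the linear assignment problem.
Optimal: Car 63→Request R4 ($64), Car 44→Request R2 ($60), Car 70→Request R3 ($60), Car 27→Request R6 ($56), Car 31→Request R5 ($61), Car 85→Request R1 ($63) — total 64+60+60+56+61+63 = $364.
Column-greedy (each request in turn goes to its best remaining driver) gives $303, worse by 61.
Swapping Car 27↔Car 63 (Car 27→Request R4 $45, Car 63→Request R6 $9) loses 66.
Every other assignment is strictly worse.

Maximum total: $364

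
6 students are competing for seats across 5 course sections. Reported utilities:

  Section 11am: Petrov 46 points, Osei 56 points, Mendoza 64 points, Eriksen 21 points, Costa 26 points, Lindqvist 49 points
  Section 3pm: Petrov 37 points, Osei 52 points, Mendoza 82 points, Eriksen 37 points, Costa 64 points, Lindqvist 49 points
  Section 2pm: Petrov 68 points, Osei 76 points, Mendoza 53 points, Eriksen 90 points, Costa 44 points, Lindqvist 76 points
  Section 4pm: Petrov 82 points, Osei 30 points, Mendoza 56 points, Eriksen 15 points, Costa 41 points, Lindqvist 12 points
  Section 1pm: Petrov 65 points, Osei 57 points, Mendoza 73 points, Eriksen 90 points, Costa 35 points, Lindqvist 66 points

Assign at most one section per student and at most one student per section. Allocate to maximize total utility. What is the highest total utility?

Optimal: Osei→Section 11am (56 points), Mendoza→Section 3pm (82 points), Lindqvist→Section 2pm (76 points), Petrov→Section 4pm (82 points), Eriksen→Section 1pm (90 points) — total 56+82+76+82+90 = 386 points.
Column-greedy (each section in turn goes to its best remaining student) gives 366 points, worse by 20.
Swapping Petrov↔Lindqvist (Petrov→Section 2pm 68 points, Lindqvist→Section 4pm 12 points) loses 78.

Maximum total: 386 points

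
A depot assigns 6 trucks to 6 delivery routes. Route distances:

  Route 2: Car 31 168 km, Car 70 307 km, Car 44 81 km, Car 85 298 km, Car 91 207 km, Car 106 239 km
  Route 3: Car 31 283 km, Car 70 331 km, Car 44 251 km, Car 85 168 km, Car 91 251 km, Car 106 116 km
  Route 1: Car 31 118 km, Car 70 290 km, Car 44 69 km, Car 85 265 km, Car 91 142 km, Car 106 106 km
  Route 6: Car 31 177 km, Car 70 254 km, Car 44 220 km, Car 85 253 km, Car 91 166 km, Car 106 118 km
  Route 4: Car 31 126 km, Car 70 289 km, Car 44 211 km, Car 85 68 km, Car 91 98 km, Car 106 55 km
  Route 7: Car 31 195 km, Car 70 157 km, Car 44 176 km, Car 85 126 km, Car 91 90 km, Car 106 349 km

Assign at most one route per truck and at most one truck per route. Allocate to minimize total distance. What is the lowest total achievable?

Min total: 706 km

This is a one-to-one assignment (minimum-cost bipartite matching).
Optimal: Car 31→Route 1 (118 km), Car 70→Route 7 (157 km), Car 44→Route 2 (81 km), Car 85→Route 4 (68 km), Car 91→Route 6 (166 km), Car 106→Route 3 (116 km) — total 118+157+81+68+166+116 = 706 km.
Min-entry greedy (repeatedly take the single cheapest remaining cell) gives 804 km, worse by 98.
Swapping Car 85↔Car 70 (Car 85→Route 7 126 km, Car 70→Route 4 289 km) adds 190.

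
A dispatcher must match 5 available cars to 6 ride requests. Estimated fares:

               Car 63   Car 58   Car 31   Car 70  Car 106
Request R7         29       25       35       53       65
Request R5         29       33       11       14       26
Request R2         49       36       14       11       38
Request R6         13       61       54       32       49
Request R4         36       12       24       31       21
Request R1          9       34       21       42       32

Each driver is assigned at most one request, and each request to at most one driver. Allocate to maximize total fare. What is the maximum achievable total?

Maximum total: $243

Treat this as an assignment problem: match each driver to one request.
Optimal: Car 63→Request R2 ($49), Car 58→Request R5 ($33), Car 31→Request R6 ($54), Car 70→Request R1 ($42), Car 106→Request R7 ($65) — total 49+33+54+42+65 = $243.
Column-greedy (each request in turn goes to its best remaining driver) gives $232, worse by 11.
Checked against all permutations: $243 is optimal.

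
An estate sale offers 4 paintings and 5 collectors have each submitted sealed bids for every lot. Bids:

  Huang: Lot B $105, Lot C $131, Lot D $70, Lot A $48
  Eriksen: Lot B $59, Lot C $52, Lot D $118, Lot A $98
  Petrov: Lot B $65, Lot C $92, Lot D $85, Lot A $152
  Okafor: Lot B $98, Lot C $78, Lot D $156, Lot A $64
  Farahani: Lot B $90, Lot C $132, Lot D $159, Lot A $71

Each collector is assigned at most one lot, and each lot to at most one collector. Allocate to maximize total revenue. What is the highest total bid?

Optimal: Huang→Lot B ($105), Farahani→Lot C ($132), Okafor→Lot D ($156), Petrov→Lot A ($152) — total 105+132+156+152 = $545.
Max-entry greedy (repeatedly take the single best remaining cell) gives $540, worse by 5.
No other one-to-one assignment exceeds $545.

Max total: $545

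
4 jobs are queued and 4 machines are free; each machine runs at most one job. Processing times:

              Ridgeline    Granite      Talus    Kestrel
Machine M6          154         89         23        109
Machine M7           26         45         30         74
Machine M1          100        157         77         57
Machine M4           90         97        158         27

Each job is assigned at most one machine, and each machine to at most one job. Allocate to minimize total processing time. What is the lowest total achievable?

Minimum total: 195 min

Optimal: Ridgeline→Machine M1 (100 min), Granite→Machine M7 (45 min), Talus→Machine M6 (23 min), Kestrel→Machine M4 (27 min) — total 100+45+23+27 = 195 min.
Min-entry greedy (repeatedly take the single cheapest remaining cell) gives 233 min, worse by 38.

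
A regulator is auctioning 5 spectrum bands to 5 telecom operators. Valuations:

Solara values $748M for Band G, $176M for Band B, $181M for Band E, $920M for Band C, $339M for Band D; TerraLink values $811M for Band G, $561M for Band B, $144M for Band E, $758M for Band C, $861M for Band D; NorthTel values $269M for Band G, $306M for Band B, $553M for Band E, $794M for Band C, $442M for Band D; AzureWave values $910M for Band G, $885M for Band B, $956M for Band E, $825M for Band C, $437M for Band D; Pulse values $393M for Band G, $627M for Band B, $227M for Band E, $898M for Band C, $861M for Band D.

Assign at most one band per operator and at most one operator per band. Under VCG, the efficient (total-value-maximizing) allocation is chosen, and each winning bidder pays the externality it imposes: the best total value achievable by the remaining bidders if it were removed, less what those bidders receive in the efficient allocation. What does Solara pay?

Efficient allocation: Solara→Band C ($920M), TerraLink→Band G ($811M), NorthTel→Band E ($553M), AzureWave→Band B ($885M), Pulse→Band D ($861M); total welfare W = $4030M.
Solara receives Band C at value $920M, so the others get W − 920 = $3110M.
Without Solara: best allocation of the remaining 4 bidders over all 5 bands is TerraLink→Band G ($811M), NorthTel→Band C ($794M), AzureWave→Band E ($956M), Pulse→Band D ($861M), total $3422M.
VCG payment = (others' best without Solara) − (others' welfare with Solara) = 3422 − 3110 = $312M.

Solara pays $312M.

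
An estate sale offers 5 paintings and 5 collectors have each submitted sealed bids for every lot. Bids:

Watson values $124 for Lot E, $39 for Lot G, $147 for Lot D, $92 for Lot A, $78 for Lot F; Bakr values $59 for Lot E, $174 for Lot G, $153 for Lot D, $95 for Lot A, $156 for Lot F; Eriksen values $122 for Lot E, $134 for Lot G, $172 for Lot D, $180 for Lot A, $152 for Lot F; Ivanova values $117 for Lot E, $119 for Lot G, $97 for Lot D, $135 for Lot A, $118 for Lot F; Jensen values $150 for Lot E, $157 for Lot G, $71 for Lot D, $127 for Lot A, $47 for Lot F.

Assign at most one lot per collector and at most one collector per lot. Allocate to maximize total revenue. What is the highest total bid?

Max total: $769

This is a one-to-one assignment (maximum-weight bipartite matching).
Optimal: Watson→Lot D ($147), Bakr→Lot G ($174), Eriksen→Lot A ($180), Ivanova→Lot F ($118), Jensen→Lot E ($150) — total 147+174+180+118+150 = $769.
Column-greedy (each lot in turn goes to its best remaining collector) gives $709, worse by 60.
No other one-to-one assignment exceeds $769.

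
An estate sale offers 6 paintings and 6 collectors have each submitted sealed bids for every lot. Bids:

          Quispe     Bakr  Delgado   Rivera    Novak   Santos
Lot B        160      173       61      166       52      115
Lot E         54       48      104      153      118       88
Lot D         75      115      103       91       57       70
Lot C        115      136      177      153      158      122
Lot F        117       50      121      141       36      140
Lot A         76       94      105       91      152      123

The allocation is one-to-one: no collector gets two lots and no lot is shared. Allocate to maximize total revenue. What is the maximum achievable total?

This is a one-to-one assignment (maximum-weight bipartite matching).
Optimal: Quispe→Lot B ($160), Bakr→Lot D ($115), Delgado→Lot C ($177), Rivera→Lot E ($153), Novak→Lot A ($152), Santos→Lot F ($140) — total 160+115+177+153+152+140 = $897.
Max-entry greedy (repeatedly take the single best remaining cell) gives $870, worse by 27.
Next-best assignment: Quispe→Lot D, Bakr→Lot B, Delgado→Lot C, Rivera→Lot E, Novak→Lot A, Santos→Lot F = $870.

Max total: $897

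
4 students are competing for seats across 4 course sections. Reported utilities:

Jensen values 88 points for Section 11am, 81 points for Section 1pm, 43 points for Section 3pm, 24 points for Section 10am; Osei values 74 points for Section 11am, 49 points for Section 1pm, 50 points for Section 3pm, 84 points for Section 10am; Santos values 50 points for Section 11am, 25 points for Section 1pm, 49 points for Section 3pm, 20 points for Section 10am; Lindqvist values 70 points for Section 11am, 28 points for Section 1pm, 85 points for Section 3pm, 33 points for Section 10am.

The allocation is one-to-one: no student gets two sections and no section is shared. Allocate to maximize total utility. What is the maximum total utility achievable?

Max total: 300 points

Optimal: Jensen→Section 1pm (81 points), Osei→Section 10am (84 points), Santos→Section 11am (50 points), Lindqvist→Section 3pm (85 points) — total 81+84+50+85 = 300 points.
Column-greedy (each section in turn goes to its best remaining student) gives 242 points, worse by 58.
Next-best assignment: Jensen→Section 1pm, Osei→Section 10am, Santos→Section 3pm, Lindqvist→Section 11am = 284 points.
Swapping Jensen↔Santos (Jensen→Section 11am 88 points, Santos→Section 1pm 25 points) loses 18.
No other one-to-one assignment exceeds 300 points.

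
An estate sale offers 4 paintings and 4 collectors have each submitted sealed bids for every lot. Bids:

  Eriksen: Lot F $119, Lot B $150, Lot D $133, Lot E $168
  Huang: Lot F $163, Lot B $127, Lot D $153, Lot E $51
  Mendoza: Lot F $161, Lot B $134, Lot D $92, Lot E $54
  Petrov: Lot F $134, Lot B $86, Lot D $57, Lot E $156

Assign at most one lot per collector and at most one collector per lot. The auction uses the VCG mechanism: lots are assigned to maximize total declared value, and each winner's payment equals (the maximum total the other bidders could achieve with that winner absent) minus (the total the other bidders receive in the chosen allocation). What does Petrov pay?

Petrov pays $18.

Efficient allocation: Eriksen→Lot B ($150), Huang→Lot D ($153), Mendoza→Lot F ($161), Petrov→Lot E ($156); total welfare W = $620.
Petrov receives Lot E at value $156, so the others get W − 156 = $464.
Without Petrov: best allocation of the remaining 3 bidders over all 4 lots is Eriksen→Lot E ($168), Huang→Lot D ($153), Mendoza→Lot F ($161), total $482.
VCG payment = (others' best without Petrov) − (others' welfare with Petrov) = 482 − 464 = $18.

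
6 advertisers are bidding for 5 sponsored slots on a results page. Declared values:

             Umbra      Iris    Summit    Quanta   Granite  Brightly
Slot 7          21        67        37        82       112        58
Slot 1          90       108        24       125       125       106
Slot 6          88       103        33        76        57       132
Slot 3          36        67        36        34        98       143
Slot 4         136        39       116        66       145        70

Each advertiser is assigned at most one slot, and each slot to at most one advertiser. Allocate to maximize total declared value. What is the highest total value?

Maximum total: $619

Optimal: Granite→Slot 7 ($112), Quanta→Slot 1 ($125), Iris→Slot 6 ($103), Brightly→Slot 3 ($143), Umbra→Slot 4 ($136) — total 112+125+103+143+136 = $619.
Max-entry greedy (repeatedly take the single best remaining cell) gives $553, worse by 66.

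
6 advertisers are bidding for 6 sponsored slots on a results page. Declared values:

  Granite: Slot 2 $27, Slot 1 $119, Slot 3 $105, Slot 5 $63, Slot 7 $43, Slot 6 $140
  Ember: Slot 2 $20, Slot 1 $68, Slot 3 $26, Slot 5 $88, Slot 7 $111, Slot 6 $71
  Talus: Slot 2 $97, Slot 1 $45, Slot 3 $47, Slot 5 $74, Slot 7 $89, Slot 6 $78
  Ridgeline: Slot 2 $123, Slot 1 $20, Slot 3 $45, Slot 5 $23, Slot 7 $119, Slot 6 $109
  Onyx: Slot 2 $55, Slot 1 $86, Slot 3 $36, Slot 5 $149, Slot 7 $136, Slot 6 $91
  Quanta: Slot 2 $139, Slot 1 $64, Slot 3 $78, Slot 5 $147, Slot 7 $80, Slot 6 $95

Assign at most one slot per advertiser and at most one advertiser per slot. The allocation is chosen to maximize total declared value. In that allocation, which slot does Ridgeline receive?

Ridgeline receives Slot 6.

Optimal: Granite→Slot 1 ($119), Ember→Slot 7 ($111), Talus→Slot 3 ($47), Ridgeline→Slot 6 ($109), Onyx→Slot 5 ($149), Quanta→Slot 2 ($139) — total 119+111+47+109+149+139 = $674.
Column-greedy (each slot in turn goes to its best remaining advertiser) gives $644, worse by 30.
Swapping Ember↔Onyx (Ember→Slot 5 $88, Onyx→Slot 7 $136) loses 36.
No other one-to-one assignment exceeds $674.
Ridgeline's own top slot is Slot 2 ($123), but forcing Ridgeline→Slot 2 and reassigning the rest optimally gives only $661 — worse by 13.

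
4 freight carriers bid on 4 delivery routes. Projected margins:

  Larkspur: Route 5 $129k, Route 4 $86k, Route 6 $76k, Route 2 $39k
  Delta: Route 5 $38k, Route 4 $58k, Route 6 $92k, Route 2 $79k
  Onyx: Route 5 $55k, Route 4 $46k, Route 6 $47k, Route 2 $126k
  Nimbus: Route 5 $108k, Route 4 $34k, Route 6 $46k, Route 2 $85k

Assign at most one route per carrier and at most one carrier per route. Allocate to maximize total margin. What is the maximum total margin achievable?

Max total: $412k

Optimal: Larkspur→Route 4 ($86k), Delta→Route 6 ($92k), Onyx→Route 2 ($126k), Nimbus→Route 5 ($108k) — total 86+92+126+108 = $412k.
Row-greedy (each carrier in turn takes its best remaining route) gives $381k, worse by 31.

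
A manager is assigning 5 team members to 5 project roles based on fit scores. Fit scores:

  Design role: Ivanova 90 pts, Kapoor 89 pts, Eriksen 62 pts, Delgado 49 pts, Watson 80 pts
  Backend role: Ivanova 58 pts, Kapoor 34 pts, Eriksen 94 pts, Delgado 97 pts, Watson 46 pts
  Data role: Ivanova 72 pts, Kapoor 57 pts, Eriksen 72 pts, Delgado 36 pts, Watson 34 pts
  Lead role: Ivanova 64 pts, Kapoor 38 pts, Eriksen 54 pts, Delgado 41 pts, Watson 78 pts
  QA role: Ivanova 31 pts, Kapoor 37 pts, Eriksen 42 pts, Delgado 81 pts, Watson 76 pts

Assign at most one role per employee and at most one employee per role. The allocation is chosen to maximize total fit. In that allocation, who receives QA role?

Delgado receives QA role.

Optimal: Ivanova→Data role (72 pts), Kapoor→Design role (89 pts), Eriksen→Backend role (94 pts), Delgado→QA role (81 pts), Watson→Lead role (78 pts) — total 72+89+94+81+78 = 414 pts.
Row-greedy (each employee in turn takes its best remaining role) gives 400 pts, worse by 14.
Next-best assignment: Ivanova→Design role, Kapoor→Data role, Eriksen→Backend role, Delgado→QA role, Watson→Lead role = 400 pts.
Swapping Kapoor↔Ivanova (Kapoor→Data role 57 pts, Ivanova→Design role 90 pts) loses 14.
No other one-to-one assignment exceeds 414 pts.
Delgado's own top role is Backend role (97 pts), but forcing Delgado→Backend role and reassigning the rest optimally gives only 398 pts — worse by 16.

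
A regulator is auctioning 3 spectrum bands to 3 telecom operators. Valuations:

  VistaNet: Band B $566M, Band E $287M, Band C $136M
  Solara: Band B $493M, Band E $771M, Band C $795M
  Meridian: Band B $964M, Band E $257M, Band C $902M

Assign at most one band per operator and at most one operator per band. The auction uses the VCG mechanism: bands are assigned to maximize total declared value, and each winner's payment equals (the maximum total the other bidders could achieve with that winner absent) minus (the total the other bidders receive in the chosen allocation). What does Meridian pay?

Meridian pays $24M.

Efficient allocation: VistaNet→Band B ($566M), Solara→Band E ($771M), Meridian→Band C ($902M); total welfare W = $2239M.
Meridian receives Band C at value $902M, so the others get W − 902 = $1337M.
Without Meridian: best allocation of the remaining 2 bidders over all 3 bands is VistaNet→Band B ($566M), Solara→Band C ($795M), total $1361M.
VCG payment = (others' best without Meridian) − (others' welfare with Meridian) = 1361 − 1337 = $24M.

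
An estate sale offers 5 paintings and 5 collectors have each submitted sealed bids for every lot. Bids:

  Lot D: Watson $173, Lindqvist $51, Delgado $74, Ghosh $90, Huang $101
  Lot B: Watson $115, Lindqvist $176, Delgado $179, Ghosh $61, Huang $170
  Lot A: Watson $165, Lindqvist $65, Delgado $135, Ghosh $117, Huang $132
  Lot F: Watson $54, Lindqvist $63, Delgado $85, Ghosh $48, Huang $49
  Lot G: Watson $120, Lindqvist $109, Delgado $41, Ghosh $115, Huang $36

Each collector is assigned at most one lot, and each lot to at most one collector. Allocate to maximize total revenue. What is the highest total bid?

Optimal: Watson→Lot D ($173), Lindqvist→Lot B ($176), Delgado→Lot F ($85), Ghosh→Lot G ($115), Huang→Lot A ($132) — total 173+176+85+115+132 = $681.
Row-greedy (each collector in turn takes its best remaining lot) gives $648, worse by 33.
Next-best assignment: Watson→Lot D, Lindqvist→Lot F, Delgado→Lot B, Ghosh→Lot G, Huang→Lot A = $662.

Maximum total: $681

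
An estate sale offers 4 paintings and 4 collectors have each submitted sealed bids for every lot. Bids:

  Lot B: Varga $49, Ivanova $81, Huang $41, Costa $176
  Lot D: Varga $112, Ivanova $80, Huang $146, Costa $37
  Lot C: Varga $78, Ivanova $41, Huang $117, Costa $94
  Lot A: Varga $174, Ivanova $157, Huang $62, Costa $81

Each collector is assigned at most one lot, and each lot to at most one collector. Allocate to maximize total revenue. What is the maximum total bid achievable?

Max total: $562

Treat this as an assignment problem: match each collector to one lot.
Optimal: Varga→Lot D ($112), Ivanova→Lot A ($157), Huang→Lot C ($117), Costa→Lot B ($176) — total 112+157+117+176 = $562.
Column-greedy (each lot in turn goes to its best remaining collector) gives $557, worse by 5.
Next-best assignment: Varga→Lot C, Ivanova→Lot A, Huang→Lot D, Costa→Lot B = $557.
Every other assignment is strictly worse.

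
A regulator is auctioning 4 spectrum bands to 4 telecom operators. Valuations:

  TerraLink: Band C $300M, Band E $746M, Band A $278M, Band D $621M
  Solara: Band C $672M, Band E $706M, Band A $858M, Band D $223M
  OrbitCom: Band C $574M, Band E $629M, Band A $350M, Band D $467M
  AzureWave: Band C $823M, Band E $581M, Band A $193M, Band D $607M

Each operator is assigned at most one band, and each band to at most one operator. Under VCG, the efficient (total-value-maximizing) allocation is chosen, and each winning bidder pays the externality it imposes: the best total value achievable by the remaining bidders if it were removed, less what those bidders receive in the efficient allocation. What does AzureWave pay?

Efficient allocation: TerraLink→Band D ($621M), Solara→Band A ($858M), OrbitCom→Band E ($629M), AzureWave→Band C ($823M); total welfare W = $2931M.
AzureWave receives Band C at value $823M, so the others get W − 823 = $2108M.
Without AzureWave: best allocation of the remaining 3 bidders over all 4 bands is TerraLink→Band E ($746M), Solara→Band A ($858M), OrbitCom→Band C ($574M), total $2178M.
VCG payment = (others' best without AzureWave) − (others' welfare with AzureWave) = 2178 − 2108 = $70M.

AzureWave pays $70M.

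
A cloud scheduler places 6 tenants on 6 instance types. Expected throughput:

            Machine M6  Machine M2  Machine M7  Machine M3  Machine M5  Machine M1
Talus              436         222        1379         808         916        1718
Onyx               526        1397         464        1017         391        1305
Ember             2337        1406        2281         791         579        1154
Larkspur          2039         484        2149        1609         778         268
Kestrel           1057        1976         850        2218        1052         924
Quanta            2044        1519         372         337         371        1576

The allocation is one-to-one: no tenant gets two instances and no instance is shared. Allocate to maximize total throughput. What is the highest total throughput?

This is the linear assignment problem.
Optimal: Talus→Machine M5 (916 ops/s), Onyx→Machine M2 (1397 ops/s), Ember→Machine M6 (2337 ops/s), Larkspur→Machine M7 (2149 ops/s), Kestrel→Machine M3 (2218 ops/s), Quanta→Machine M1 (1576 ops/s) — total 916+1397+2337+2149+2218+1576 = 10593 ops/s.
Column-greedy (each instance in turn goes to its best remaining tenant) gives 9971 ops/s, worse by 622.
Next-best assignment: Talus→Machine M5, Onyx→Machine M1, Ember→Machine M6, Larkspur→Machine M7, Kestrel→Machine M3, Quanta→Machine M2 = 10444 ops/s.
No other one-to-one assignment exceeds 10593 ops/s.

Max total: 10593 ops/s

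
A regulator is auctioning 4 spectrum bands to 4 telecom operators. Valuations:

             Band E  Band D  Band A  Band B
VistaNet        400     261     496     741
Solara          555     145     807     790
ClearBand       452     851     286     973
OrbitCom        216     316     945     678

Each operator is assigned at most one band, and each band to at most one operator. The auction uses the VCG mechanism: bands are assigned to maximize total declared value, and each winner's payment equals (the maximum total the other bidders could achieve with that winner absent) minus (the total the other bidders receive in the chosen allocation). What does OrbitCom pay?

OrbitCom pays $252M.

Efficient allocation: VistaNet→Band B ($741M), Solara→Band E ($555M), ClearBand→Band D ($851M), OrbitCom→Band A ($945M); total welfare W = $3092M.
OrbitCom receives Band A at value $945M, so the others get W − 945 = $2147M.
Without OrbitCom: best allocation of the remaining 3 bidders over all 4 bands is VistaNet→Band B ($741M), Solara→Band A ($807M), ClearBand→Band D ($851M), total $2399M.
VCG payment = (others' best without OrbitCom) − (others' welfare with OrbitCom) = 2399 − 2147 = $252M.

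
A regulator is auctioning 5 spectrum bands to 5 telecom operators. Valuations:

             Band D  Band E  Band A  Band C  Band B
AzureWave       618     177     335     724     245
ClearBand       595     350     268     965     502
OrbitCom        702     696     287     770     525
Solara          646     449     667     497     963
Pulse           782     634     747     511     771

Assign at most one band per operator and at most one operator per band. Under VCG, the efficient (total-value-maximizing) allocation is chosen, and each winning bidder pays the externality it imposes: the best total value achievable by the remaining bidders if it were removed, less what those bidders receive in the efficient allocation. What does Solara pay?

Solara pays $24M.

Efficient allocation: AzureWave→Band D ($618M), ClearBand→Band C ($965M), OrbitCom→Band E ($696M), Solara→Band B ($963M), Pulse→Band A ($747M); total welfare W = $3989M.
Solara receives Band B at value $963M, so the others get W − 963 = $3026M.
Without Solara: best allocation of the remaining 4 bidders over all 5 bands is AzureWave→Band D ($618M), ClearBand→Band C ($965M), OrbitCom→Band E ($696M), Pulse→Band B ($771M), total $3050M.
VCG payment = (others' best without Solara) − (others' welfare with Solara) = 3050 − 3026 = $24M.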